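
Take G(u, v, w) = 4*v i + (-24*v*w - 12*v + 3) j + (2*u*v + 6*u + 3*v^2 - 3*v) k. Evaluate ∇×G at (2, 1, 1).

(31, -8, -4)

(∇×G)₁ = ∂G₃/∂v − ∂G₂/∂w = 2*u + 30*v - 3
(∇×G)₂ = ∂G₁/∂w − ∂G₃/∂u = -2*v - 6
(∇×G)₃ = ∂G₂/∂u − ∂G₁/∂v = -4
∇×G = (2*u + 30*v - 3, -2*v - 6, -4)
At (2, 1, 1): (31, -8, -4).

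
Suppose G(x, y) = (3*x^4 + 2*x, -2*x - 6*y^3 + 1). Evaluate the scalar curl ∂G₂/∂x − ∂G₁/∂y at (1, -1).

-2

∂G₂/∂x = -2
∂G₁/∂y = 0
Scalar curl = -2
At (1, -1): -2.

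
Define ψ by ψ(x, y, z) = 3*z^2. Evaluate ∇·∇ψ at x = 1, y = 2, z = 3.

∂²ψ/∂x² = 0
∂²ψ/∂y² = 0
∂²ψ/∂z² = 6
∇²ψ = 6
At (1, 2, 3): 6.

6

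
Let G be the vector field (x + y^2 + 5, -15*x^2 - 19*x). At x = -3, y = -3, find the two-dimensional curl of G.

∂G₂/∂x = -30*x - 19
∂G₁/∂y = 2*y
Scalar curl = -30*x - 2*y - 19
At (-3, -3): 77.

77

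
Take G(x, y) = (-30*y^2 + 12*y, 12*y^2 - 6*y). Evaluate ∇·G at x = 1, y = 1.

∂G₁/∂x = 0
∂G₂/∂y = 24*y - 6
∇·G = 24*y - 6
At (1, 1): 18.

18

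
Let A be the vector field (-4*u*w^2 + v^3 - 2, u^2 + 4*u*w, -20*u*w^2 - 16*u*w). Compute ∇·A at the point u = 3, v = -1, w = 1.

∂A₁/∂u = -4*w^2
∂A₂/∂v = 0
∂A₃/∂w = -40*u*w - 16*u
∇·A = -40*u*w - 16*u - 4*w^2
At (3, -1, 1): -172.

-172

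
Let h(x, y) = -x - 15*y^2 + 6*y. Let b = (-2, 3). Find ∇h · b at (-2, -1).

110

∂h/∂x = -1
∂h/∂y = -30*y + 6
∇h at (-2, -1) = (-1, 36)
∇h · b = (-1)(-2) + (36)(3) = 110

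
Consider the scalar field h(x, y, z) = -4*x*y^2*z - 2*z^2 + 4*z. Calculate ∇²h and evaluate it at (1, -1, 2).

∂²h/∂x² = 0
∂²h/∂y² = -8*x*z
∂²h/∂z² = -4
∇²h = -8*x*z - 4
At (1, -1, 2): -20.

-20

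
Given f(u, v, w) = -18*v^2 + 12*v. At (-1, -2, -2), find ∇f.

(0, 84, 0)

∂f/∂u = 0
∂f/∂v = -36*v + 12
∂f/∂w = 0
∇f = (0, -36*v + 12, 0)
At (-1, -2, -2): (0, 84, 0).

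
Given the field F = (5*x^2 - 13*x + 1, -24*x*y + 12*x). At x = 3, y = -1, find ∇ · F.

-55

∂F₁/∂x = 10*x - 13
∂F₂/∂y = -24*x
∇·F = -14*x - 13
At (3, -1): -55.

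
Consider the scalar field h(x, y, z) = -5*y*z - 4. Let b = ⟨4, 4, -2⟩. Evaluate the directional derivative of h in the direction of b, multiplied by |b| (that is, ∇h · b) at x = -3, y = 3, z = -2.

∂h/∂x = 0
∂h/∂y = -5*z
∂h/∂z = -5*y
∇h at (-3, 3, -2) = (0, 10, -15)
∇h · b = (0)(4) + (10)(4) + (-15)(-2) = 70

70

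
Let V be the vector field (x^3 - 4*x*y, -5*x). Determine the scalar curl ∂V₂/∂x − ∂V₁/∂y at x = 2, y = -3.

3

∂V₂/∂x = -5
∂V₁/∂y = -4*x
Scalar curl = 4*x - 5
At (2, -3): 3.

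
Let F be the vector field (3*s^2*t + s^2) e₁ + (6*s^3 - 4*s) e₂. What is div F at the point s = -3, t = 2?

-42

∂F₁/∂s = 6*s*t + 2*s
∂F₂/∂t = 0
∇·F = 6*s*t + 2*s
At (-3, 2): -42.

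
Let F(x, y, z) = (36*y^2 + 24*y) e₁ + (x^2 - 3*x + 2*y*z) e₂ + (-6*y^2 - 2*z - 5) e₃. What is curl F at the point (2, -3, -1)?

(42, 0, 193)

(∇×F)₁ = ∂F₃/∂y − ∂F₂/∂z = -14*y
(∇×F)₂ = ∂F₁/∂z − ∂F₃/∂x = 0
(∇×F)₃ = ∂F₂/∂x − ∂F₁/∂y = 2*x - 72*y - 27
∇×F = (-14*y, 0, 2*x - 72*y - 27)
At (2, -3, -1): (42, 0, 193).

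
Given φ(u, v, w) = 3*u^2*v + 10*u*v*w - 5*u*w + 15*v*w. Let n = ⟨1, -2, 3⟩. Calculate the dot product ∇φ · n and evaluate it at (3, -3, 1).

-683

∂φ/∂u = 6*u*v + 10*v*w - 5*w
∂φ/∂v = 3*u^2 + 10*u*w + 15*w
∂φ/∂w = 10*u*v - 5*u + 15*v
∇φ at (3, -3, 1) = (-89, 72, -150)
∇φ · n = (-89)(1) + (72)(-2) + (-150)(3) = -683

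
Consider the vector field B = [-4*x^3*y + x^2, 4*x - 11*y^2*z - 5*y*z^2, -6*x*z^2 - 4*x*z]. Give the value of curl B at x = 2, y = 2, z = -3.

(-16, 42, 36)

(∇×B)₁ = ∂B₃/∂y − ∂B₂/∂z = 11*y^2 + 10*y*z
(∇×B)₂ = ∂B₁/∂z − ∂B₃/∂x = 6*z^2 + 4*z
(∇×B)₃ = ∂B₂/∂x − ∂B₁/∂y = 4*x^3 + 4
∇×B = (11*y^2 + 10*y*z, 6*z^2 + 4*z, 4*x^3 + 4)
At (2, 2, -3): (-16, 42, 36).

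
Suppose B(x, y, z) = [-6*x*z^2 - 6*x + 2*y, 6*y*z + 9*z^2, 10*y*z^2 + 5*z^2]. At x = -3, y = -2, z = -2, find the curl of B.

(∇×B)₁ = ∂B₃/∂y − ∂B₂/∂z = -6*y + 10*z^2 - 18*z
(∇×B)₂ = ∂B₁/∂z − ∂B₃/∂x = -12*x*z
(∇×B)₃ = ∂B₂/∂x − ∂B₁/∂y = -2
∇×B = (-6*y + 10*z^2 - 18*z, -12*x*z, -2)
At (-3, -2, -2): (88, -72, -2).

(88, -72, -2)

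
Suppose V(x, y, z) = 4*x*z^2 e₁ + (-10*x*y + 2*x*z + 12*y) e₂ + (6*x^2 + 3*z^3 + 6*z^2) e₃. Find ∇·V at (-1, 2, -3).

∂V₁/∂x = 4*z^2
∂V₂/∂y = -10*x + 12
∂V₃/∂z = 9*z^2 + 12*z
∇·V = -10*x + 13*z^2 + 12*z + 12
At (-1, 2, -3): 103.

103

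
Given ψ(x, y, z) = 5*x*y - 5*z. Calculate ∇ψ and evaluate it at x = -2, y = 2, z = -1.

∂ψ/∂x = 5*y
∂ψ/∂y = 5*x
∂ψ/∂z = -5
∇ψ = (5*y, 5*x, -5)
At (-2, 2, -1): (10, -10, -5).

(10, -10, -5)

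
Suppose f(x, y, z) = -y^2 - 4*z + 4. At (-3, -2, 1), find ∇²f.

∂²f/∂x² = 0
∂²f/∂y² = -2
∂²f/∂z² = 0
∇²f = -2
At (-3, -2, 1): -2.

-2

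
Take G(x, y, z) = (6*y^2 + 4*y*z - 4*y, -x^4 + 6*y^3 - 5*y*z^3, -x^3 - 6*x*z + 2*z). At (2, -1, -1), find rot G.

(-15, 2, -12)

(∇×G)₁ = ∂G₃/∂y − ∂G₂/∂z = 15*y*z^2
(∇×G)₂ = ∂G₁/∂z − ∂G₃/∂x = 3*x^2 + 4*y + 6*z
(∇×G)₃ = ∂G₂/∂x − ∂G₁/∂y = -4*x^3 - 12*y - 4*z + 4
∇×G = (15*y*z^2, 3*x^2 + 4*y + 6*z, -4*x^3 - 12*y - 4*z + 4)
At (2, -1, -1): (-15, 2, -12).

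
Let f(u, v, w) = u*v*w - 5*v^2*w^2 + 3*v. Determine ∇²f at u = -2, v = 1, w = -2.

∂²f/∂u² = 0
∂²f/∂v² = -10*w^2
∂²f/∂w² = -10*v^2
∇²f = -10*v^2 - 10*w^2
At (-2, 1, -2): -50.

-50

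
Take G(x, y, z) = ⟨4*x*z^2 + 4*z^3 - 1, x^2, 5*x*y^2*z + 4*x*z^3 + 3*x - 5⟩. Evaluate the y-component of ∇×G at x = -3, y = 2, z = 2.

(∇×G)_2 = ∂G₁/∂z − ∂G₃/∂x
= 8*x*z + 12*z^2 − (5*y^2*z + 4*z^3 + 3)
= 8*x*z - 5*y^2*z - 4*z^3 + 12*z^2 - 3
At (-3, 2, 2): -75.

-75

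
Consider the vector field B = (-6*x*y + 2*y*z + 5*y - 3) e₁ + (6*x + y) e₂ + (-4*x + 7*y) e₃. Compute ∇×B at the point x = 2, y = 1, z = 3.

(∇×B)₁ = ∂B₃/∂y − ∂B₂/∂z = 7
(∇×B)₂ = ∂B₁/∂z − ∂B₃/∂x = 2*y + 4
(∇×B)₃ = ∂B₂/∂x − ∂B₁/∂y = 6*x - 2*z + 1
∇×B = (7, 2*y + 4, 6*x - 2*z + 1)
At (2, 1, 3): (7, 6, 7).

(7, 6, 7)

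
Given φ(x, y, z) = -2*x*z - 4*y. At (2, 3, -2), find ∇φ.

(4, -4, -4)

∂φ/∂x = -2*z
∂φ/∂y = -4
∂φ/∂z = -2*x
∇φ = (-2*z, -4, -2*x)
At (2, 3, -2): (4, -4, -4).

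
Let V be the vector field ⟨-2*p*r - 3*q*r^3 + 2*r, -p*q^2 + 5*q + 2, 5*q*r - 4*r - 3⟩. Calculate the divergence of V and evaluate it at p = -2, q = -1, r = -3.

-2

∂V₁/∂p = -2*r
∂V₂/∂q = -2*p*q + 5
∂V₃/∂r = 5*q - 4
∇·V = -2*p*q + 5*q - 2*r + 1
At (-2, -1, -3): -2.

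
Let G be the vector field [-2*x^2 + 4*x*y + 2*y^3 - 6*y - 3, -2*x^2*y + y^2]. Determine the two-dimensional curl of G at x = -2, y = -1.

0

∂G₂/∂x = -4*x*y
∂G₁/∂y = 4*x + 6*y^2 - 6
Scalar curl = -4*x*y - 4*x - 6*y^2 + 6
At (-2, -1): 0.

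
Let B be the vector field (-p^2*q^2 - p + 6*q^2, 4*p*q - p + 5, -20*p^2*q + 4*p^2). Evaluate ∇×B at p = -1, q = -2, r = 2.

(∇×B)₁ = ∂B₃/∂q − ∂B₂/∂r = -20*p^2
(∇×B)₂ = ∂B₁/∂r − ∂B₃/∂p = 40*p*q - 8*p
(∇×B)₃ = ∂B₂/∂p − ∂B₁/∂q = 2*p^2*q - 8*q - 1
∇×B = (-20*p^2, 40*p*q - 8*p, 2*p^2*q - 8*q - 1)
At (-1, -2, 2): (-20, 88, 11).

(-20, 88, 11)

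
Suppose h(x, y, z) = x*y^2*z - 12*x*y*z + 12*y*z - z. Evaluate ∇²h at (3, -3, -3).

∂²h/∂x² = 0
∂²h/∂y² = 2*x*z
∂²h/∂z² = 0
∇²h = 2*x*z
At (3, -3, -3): -18.

-18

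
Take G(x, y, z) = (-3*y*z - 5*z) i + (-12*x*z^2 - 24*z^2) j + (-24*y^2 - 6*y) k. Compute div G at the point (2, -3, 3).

0

∂G₁/∂x = 0
∂G₂/∂y = 0
∂G₃/∂z = 0
∇·G = 0
At (2, -3, 3): 0.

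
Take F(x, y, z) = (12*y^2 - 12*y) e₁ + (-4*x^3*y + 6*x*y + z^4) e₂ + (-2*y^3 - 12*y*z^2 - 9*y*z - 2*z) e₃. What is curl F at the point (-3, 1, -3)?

(∇×F)₁ = ∂F₃/∂y − ∂F₂/∂z = -6*y^2 - 4*z^3 - 12*z^2 - 9*z
(∇×F)₂ = ∂F₁/∂z − ∂F₃/∂x = 0
(∇×F)₃ = ∂F₂/∂x − ∂F₁/∂y = -12*x^2*y - 18*y + 12
∇×F = (-6*y^2 - 4*z^3 - 12*z^2 - 9*z, 0, -12*x^2*y - 18*y + 12)
At (-3, 1, -3): (21, 0, -114).

(21, 0, -114)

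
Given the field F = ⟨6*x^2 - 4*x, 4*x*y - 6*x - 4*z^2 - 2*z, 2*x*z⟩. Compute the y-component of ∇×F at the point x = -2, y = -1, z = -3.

6

(∇×F)_2 = ∂F₁/∂z − ∂F₃/∂x
= 0 − (2*z)
= -2*z
At (-2, -1, -3): 6.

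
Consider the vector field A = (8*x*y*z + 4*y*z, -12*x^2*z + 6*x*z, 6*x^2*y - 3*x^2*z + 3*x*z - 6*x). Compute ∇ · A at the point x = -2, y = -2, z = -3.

∂A₁/∂x = 8*y*z
∂A₂/∂y = 0
∂A₃/∂z = -3*x^2 + 3*x
∇·A = -3*x^2 + 3*x + 8*y*z
At (-2, -2, -3): 30.

30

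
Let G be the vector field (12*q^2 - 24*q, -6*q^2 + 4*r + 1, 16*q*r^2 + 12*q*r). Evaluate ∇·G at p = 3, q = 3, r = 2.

∂G₁/∂p = 0
∂G₂/∂q = -12*q
∂G₃/∂r = 32*q*r + 12*q
∇·G = 32*q*r
At (3, 3, 2): 192.

192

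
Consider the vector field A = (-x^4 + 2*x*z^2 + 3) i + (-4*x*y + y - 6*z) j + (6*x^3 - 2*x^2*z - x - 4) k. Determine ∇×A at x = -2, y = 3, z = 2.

(∇×A)₁ = ∂A₃/∂y − ∂A₂/∂z = 6
(∇×A)₂ = ∂A₁/∂z − ∂A₃/∂x = -18*x^2 + 8*x*z + 1
(∇×A)₃ = ∂A₂/∂x − ∂A₁/∂y = -4*y
∇×A = (6, -18*x^2 + 8*x*z + 1, -4*y)
At (-2, 3, 2): (6, -103, -12).

(6, -103, -12)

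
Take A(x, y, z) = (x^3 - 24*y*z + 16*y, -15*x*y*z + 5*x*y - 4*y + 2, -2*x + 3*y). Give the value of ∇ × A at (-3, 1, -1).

(∇×A)₁ = ∂A₃/∂y − ∂A₂/∂z = 15*x*y + 3
(∇×A)₂ = ∂A₁/∂z − ∂A₃/∂x = -24*y + 2
(∇×A)₃ = ∂A₂/∂x − ∂A₁/∂y = -15*y*z + 5*y + 24*z - 16
∇×A = (15*x*y + 3, -24*y + 2, -15*y*z + 5*y + 24*z - 16)
At (-3, 1, -1): (-42, -22, -20).

(-42, -22, -20)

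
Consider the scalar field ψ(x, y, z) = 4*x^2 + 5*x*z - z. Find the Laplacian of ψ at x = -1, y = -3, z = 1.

8

∂²ψ/∂x² = 8
∂²ψ/∂y² = 0
∂²ψ/∂z² = 0
∇²ψ = 8
At (-1, -3, 1): 8.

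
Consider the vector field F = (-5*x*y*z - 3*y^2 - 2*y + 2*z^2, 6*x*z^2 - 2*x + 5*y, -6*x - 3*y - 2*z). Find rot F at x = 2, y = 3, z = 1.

(∇×F)₁ = ∂F₃/∂y − ∂F₂/∂z = -12*x*z - 3
(∇×F)₂ = ∂F₁/∂z − ∂F₃/∂x = -5*x*y + 4*z + 6
(∇×F)₃ = ∂F₂/∂x − ∂F₁/∂y = 5*x*z + 6*y + 6*z^2
∇×F = (-12*x*z - 3, -5*x*y + 4*z + 6, 5*x*z + 6*y + 6*z^2)
At (2, 3, 1): (-27, -20, 34).

(-27, -20, 34)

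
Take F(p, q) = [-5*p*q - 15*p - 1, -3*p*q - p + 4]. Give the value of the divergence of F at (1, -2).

∂F₁/∂p = -5*q - 15
∂F₂/∂q = -3*p
∇·F = -3*p - 5*q - 15
At (1, -2): -8.

-8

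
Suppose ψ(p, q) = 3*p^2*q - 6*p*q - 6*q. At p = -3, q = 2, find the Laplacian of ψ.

12

∂²ψ/∂p² = 6*q
∂²ψ/∂q² = 0
∇²ψ = 6*q
At (-3, 2): 12.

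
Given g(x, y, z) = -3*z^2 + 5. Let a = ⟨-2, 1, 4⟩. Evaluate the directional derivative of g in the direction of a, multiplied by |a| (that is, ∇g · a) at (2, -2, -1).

24

∂g/∂x = 0
∂g/∂y = 0
∂g/∂z = -6*z
∇g at (2, -2, -1) = (0, 0, 6)
∇g · a = (0)(-2) + (0)(1) + (6)(4) = 24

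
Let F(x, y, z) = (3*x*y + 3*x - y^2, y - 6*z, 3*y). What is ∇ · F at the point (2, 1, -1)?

∂F₁/∂x = 3*y + 3
∂F₂/∂y = 1
∂F₃/∂z = 0
∇·F = 3*y + 4
At (2, 1, -1): 7.

7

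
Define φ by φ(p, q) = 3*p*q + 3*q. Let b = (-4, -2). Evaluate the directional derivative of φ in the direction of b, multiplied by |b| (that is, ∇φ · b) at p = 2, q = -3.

18

∂φ/∂p = 3*q
∂φ/∂q = 3*p + 3
∇φ at (2, -3) = (-9, 9)
∇φ · b = (-9)(-4) + (9)(-2) = 18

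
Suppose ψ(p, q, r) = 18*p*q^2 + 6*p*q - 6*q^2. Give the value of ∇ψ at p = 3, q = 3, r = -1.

(180, 306, 0)

∂ψ/∂p = 18*q^2 + 6*q
∂ψ/∂q = 36*p*q + 6*p - 12*q
∂ψ/∂r = 0
∇ψ = (18*q^2 + 6*q, 36*p*q + 6*p - 12*q, 0)
At (3, 3, -1): (180, 306, 0).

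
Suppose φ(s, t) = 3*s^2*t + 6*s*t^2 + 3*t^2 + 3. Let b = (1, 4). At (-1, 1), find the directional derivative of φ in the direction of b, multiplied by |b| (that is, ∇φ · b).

∂φ/∂s = 6*s*t + 6*t^2
∂φ/∂t = 3*s^2 + 12*s*t + 6*t
∇φ at (-1, 1) = (0, -3)
∇φ · b = (0)(1) + (-3)(4) = -12

-12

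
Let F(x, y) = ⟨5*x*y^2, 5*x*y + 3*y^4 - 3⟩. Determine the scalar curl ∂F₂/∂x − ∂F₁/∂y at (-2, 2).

50

∂F₂/∂x = 5*y
∂F₁/∂y = 10*x*y
Scalar curl = -10*x*y + 5*y
At (-2, 2): 50.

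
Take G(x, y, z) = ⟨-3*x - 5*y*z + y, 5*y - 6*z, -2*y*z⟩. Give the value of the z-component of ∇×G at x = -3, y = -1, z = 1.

4

(∇×G)_3 = ∂G₂/∂x − ∂G₁/∂y
= 0 − (-5*z + 1)
= 5*z - 1
At (-3, -1, 1): 4.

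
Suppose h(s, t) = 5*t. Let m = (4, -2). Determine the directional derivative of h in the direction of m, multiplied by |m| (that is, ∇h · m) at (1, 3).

∂h/∂s = 0
∂h/∂t = 5
∇h at (1, 3) = (0, 5)
∇h · m = (0)(4) + (5)(-2) = -10

-10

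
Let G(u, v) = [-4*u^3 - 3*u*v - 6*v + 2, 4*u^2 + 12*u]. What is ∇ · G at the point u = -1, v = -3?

-3

∂G₁/∂u = -12*u^2 - 3*v
∂G₂/∂v = 0
∇·G = -12*u^2 - 3*v
At (-1, -3): -3.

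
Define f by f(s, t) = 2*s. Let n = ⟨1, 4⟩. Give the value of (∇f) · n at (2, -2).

2

∂f/∂s = 2
∂f/∂t = 0
∇f at (2, -2) = (2, 0)
∇f · n = (2)(1) + (0)(4) = 2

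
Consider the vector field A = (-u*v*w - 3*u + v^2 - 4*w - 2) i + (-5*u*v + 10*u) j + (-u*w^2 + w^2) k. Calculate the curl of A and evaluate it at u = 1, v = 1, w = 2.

(∇×A)₁ = ∂A₃/∂v − ∂A₂/∂w = 0
(∇×A)₂ = ∂A₁/∂w − ∂A₃/∂u = -u*v + w^2 - 4
(∇×A)₃ = ∂A₂/∂u − ∂A₁/∂v = u*w - 7*v + 10
∇×A = (0, -u*v + w^2 - 4, u*w - 7*v + 10)
At (1, 1, 2): (0, -1, 5).

(0, -1, 5)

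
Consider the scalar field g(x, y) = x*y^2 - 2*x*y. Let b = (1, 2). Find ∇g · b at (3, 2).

∂g/∂x = y^2 - 2*y
∂g/∂y = 2*x*y - 2*x
∇g at (3, 2) = (0, 6)
∇g · b = (0)(1) + (6)(2) = 12

12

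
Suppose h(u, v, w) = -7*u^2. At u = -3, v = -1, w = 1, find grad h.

(42, 0, 0)

∂h/∂u = -14*u
∂h/∂v = 0
∂h/∂w = 0
∇h = (-14*u, 0, 0)
At (-3, -1, 1): (42, 0, 0).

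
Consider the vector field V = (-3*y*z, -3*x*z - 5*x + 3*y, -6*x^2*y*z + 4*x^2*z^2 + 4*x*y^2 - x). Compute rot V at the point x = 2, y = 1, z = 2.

(-26, -22, -5)

(∇×V)₁ = ∂V₃/∂y − ∂V₂/∂z = -6*x^2*z + 8*x*y + 3*x
(∇×V)₂ = ∂V₁/∂z − ∂V₃/∂x = 12*x*y*z - 8*x*z^2 - 4*y^2 - 3*y + 1
(∇×V)₃ = ∂V₂/∂x − ∂V₁/∂y = -5
∇×V = (-6*x^2*z + 8*x*y + 3*x, 12*x*y*z - 8*x*z^2 - 4*y^2 - 3*y + 1, -5)
At (2, 1, 2): (-26, -22, -5).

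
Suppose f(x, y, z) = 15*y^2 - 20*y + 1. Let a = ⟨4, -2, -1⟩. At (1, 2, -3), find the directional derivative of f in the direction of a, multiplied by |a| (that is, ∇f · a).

∂f/∂x = 0
∂f/∂y = 30*y - 20
∂f/∂z = 0
∇f at (1, 2, -3) = (0, 40, 0)
∇f · a = (0)(4) + (40)(-2) + (0)(-1) = -80

-80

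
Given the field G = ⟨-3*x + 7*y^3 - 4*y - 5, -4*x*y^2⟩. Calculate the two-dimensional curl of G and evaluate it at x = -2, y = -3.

∂G₂/∂x = -4*y^2
∂G₁/∂y = 21*y^2 - 4
Scalar curl = -25*y^2 + 4
At (-2, -3): -221.

-221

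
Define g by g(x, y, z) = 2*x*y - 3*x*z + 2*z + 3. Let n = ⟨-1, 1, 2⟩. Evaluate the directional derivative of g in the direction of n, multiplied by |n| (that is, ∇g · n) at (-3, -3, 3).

31

∂g/∂x = 2*y - 3*z
∂g/∂y = 2*x
∂g/∂z = -3*x + 2
∇g at (-3, -3, 3) = (-15, -6, 11)
∇g · n = (-15)(-1) + (-6)(1) + (11)(2) = 31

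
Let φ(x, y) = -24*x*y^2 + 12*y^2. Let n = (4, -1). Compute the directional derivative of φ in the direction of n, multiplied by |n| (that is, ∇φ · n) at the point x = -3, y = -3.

-360

∂φ/∂x = -24*y^2
∂φ/∂y = -48*x*y + 24*y
∇φ at (-3, -3) = (-216, -504)
∇φ · n = (-216)(4) + (-504)(-1) = -360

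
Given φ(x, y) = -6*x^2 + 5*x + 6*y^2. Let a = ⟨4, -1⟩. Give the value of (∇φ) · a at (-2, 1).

104

∂φ/∂x = -12*x + 5
∂φ/∂y = 12*y
∇φ at (-2, 1) = (29, 12)
∇φ · a = (29)(4) + (12)(-1) = 104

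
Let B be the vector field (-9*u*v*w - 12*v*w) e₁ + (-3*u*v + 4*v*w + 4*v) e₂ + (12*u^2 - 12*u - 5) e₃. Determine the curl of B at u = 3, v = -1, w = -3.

(4, -21, -114)

(∇×B)₁ = ∂B₃/∂v − ∂B₂/∂w = -4*v
(∇×B)₂ = ∂B₁/∂w − ∂B₃/∂u = -9*u*v - 24*u - 12*v + 12
(∇×B)₃ = ∂B₂/∂u − ∂B₁/∂v = 9*u*w - 3*v + 12*w
∇×B = (-4*v, -9*u*v - 24*u - 12*v + 12, 9*u*w - 3*v + 12*w)
At (3, -1, -3): (4, -21, -114).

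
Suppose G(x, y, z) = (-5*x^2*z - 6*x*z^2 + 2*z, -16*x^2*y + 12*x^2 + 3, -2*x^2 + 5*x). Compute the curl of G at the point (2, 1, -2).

(0, 33, -16)

(∇×G)₁ = ∂G₃/∂y − ∂G₂/∂z = 0
(∇×G)₂ = ∂G₁/∂z − ∂G₃/∂x = -5*x^2 - 12*x*z + 4*x - 3
(∇×G)₃ = ∂G₂/∂x − ∂G₁/∂y = -32*x*y + 24*x
∇×G = (0, -5*x^2 - 12*x*z + 4*x - 3, -32*x*y + 24*x)
At (2, 1, -2): (0, 33, -16).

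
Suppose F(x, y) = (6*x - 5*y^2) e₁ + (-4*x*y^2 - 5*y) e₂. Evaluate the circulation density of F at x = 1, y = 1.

6

∂F₂/∂x = -4*y^2
∂F₁/∂y = -10*y
Scalar curl = -4*y^2 + 10*y
At (1, 1): 6.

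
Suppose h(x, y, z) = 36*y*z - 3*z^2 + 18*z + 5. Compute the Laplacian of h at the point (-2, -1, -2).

-6

∂²h/∂x² = 0
∂²h/∂y² = 0
∂²h/∂z² = -6
∇²h = -6
At (-2, -1, -2): -6.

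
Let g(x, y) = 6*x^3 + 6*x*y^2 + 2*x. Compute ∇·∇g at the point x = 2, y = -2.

96

∂²g/∂x² = 36*x
∂²g/∂y² = 12*x
∇²g = 48*x
At (2, -2): 96.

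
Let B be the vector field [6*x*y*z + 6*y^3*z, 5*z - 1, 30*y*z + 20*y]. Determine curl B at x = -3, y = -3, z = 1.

(∇×B)₁ = ∂B₃/∂y − ∂B₂/∂z = 30*z + 15
(∇×B)₂ = ∂B₁/∂z − ∂B₃/∂x = 6*x*y + 6*y^3
(∇×B)₃ = ∂B₂/∂x − ∂B₁/∂y = -6*x*z - 18*y^2*z
∇×B = (30*z + 15, 6*x*y + 6*y^3, -6*x*z - 18*y^2*z)
At (-3, -3, 1): (45, -108, -144).

(45, -108, -144)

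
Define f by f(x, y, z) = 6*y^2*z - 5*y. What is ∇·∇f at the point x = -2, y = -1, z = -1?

∂²f/∂x² = 0
∂²f/∂y² = 12*z
∂²f/∂z² = 0
∇²f = 12*z
At (-2, -1, -1): -12.

-12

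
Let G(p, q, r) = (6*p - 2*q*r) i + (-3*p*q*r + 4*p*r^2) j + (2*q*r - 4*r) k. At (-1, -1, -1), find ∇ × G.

(∇×G)₁ = ∂G₃/∂q − ∂G₂/∂r = 3*p*q - 8*p*r + 2*r
(∇×G)₂ = ∂G₁/∂r − ∂G₃/∂p = -2*q
(∇×G)₃ = ∂G₂/∂p − ∂G₁/∂q = -3*q*r + 4*r^2 + 2*r
∇×G = (3*p*q - 8*p*r + 2*r, -2*q, -3*q*r + 4*r^2 + 2*r)
At (-1, -1, -1): (-7, 2, -1).

(-7, 2, -1)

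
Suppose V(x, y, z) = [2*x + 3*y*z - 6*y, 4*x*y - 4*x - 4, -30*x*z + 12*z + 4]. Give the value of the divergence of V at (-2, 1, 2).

∂V₁/∂x = 2
∂V₂/∂y = 4*x
∂V₃/∂z = -30*x + 12
∇·V = -26*x + 14
At (-2, 1, 2): 66.

66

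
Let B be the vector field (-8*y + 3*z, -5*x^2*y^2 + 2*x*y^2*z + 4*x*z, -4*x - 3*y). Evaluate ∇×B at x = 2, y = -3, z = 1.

(∇×B)₁ = ∂B₃/∂y − ∂B₂/∂z = -2*x*y^2 - 4*x - 3
(∇×B)₂ = ∂B₁/∂z − ∂B₃/∂x = 7
(∇×B)₃ = ∂B₂/∂x − ∂B₁/∂y = -10*x*y^2 + 2*y^2*z + 4*z + 8
∇×B = (-2*x*y^2 - 4*x - 3, 7, -10*x*y^2 + 2*y^2*z + 4*z + 8)
At (2, -3, 1): (-47, 7, -150).

(-47, 7, -150)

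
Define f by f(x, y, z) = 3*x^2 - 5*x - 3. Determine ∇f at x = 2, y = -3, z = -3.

(7, 0, 0)

∂f/∂x = 6*x - 5
∂f/∂y = 0
∂f/∂z = 0
∇f = (6*x - 5, 0, 0)
At (2, -3, -3): (7, 0, 0).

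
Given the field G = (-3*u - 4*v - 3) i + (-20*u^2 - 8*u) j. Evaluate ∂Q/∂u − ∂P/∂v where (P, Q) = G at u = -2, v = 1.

∂G₂/∂u = -40*u - 8
∂G₁/∂v = -4
Scalar curl = -40*u - 4
At (-2, 1): 76.

76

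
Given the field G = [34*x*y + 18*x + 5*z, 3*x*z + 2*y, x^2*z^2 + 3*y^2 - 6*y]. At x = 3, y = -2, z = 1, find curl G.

(-27, -1, -99)

(∇×G)₁ = ∂G₃/∂y − ∂G₂/∂z = -3*x + 6*y - 6
(∇×G)₂ = ∂G₁/∂z − ∂G₃/∂x = -2*x*z^2 + 5
(∇×G)₃ = ∂G₂/∂x − ∂G₁/∂y = -34*x + 3*z
∇×G = (-3*x + 6*y - 6, -2*x*z^2 + 5, -34*x + 3*z)
At (3, -2, 1): (-27, -1, -99).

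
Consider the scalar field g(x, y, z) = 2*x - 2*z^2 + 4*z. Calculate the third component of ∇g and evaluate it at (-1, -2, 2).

-4

(∇g)_3 = ∂g/∂z = -4*z + 4
At (-1, -2, 2): -4.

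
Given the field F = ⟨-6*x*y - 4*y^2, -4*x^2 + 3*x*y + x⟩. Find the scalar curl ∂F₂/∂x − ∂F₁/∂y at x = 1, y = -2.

-23

∂F₂/∂x = -8*x + 3*y + 1
∂F₁/∂y = -6*x - 8*y
Scalar curl = -2*x + 11*y + 1
At (1, -2): -23.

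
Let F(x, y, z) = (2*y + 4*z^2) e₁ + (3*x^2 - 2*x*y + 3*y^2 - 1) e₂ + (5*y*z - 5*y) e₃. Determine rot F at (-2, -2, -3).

(-20, -24, -10)

(∇×F)₁ = ∂F₃/∂y − ∂F₂/∂z = 5*z - 5
(∇×F)₂ = ∂F₁/∂z − ∂F₃/∂x = 8*z
(∇×F)₃ = ∂F₂/∂x − ∂F₁/∂y = 6*x - 2*y - 2
∇×F = (5*z - 5, 8*z, 6*x - 2*y - 2)
At (-2, -2, -3): (-20, -24, -10).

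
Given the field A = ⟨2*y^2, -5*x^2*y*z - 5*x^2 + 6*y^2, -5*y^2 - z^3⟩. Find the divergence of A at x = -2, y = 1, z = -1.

∂A₁/∂x = 0
∂A₂/∂y = -5*x^2*z + 12*y
∂A₃/∂z = -3*z^2
∇·A = -5*x^2*z + 12*y - 3*z^2
At (-2, 1, -1): 29.

29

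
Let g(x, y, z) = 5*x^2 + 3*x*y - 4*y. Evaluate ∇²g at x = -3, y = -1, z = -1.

10

∂²g/∂x² = 10
∂²g/∂y² = 0
∂²g/∂z² = 0
∇²g = 10
At (-3, -1, -1): 10.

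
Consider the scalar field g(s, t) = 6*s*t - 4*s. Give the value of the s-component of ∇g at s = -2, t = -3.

(∇g)_1 = ∂g/∂s = 6*t - 4
At (-2, -3): -22.

-22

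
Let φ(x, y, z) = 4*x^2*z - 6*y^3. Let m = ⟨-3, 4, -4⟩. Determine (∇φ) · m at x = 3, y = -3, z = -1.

∂φ/∂x = 8*x*z
∂φ/∂y = -18*y^2
∂φ/∂z = 4*x^2
∇φ at (3, -3, -1) = (-24, -162, 36)
∇φ · m = (-24)(-3) + (-162)(4) + (36)(-4) = -720

-720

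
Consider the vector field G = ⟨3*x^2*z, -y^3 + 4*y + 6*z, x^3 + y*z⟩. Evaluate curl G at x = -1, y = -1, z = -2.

(∇×G)₁ = ∂G₃/∂y − ∂G₂/∂z = z - 6
(∇×G)₂ = ∂G₁/∂z − ∂G₃/∂x = 0
(∇×G)₃ = ∂G₂/∂x − ∂G₁/∂y = 0
∇×G = (z - 6, 0, 0)
At (-1, -1, -2): (-8, 0, 0).

(-8, 0, 0)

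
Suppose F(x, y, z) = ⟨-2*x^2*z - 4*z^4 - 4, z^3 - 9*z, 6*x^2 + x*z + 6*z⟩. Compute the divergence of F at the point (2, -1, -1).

∂F₁/∂x = -4*x*z
∂F₂/∂y = 0
∂F₃/∂z = x + 6
∇·F = -4*x*z + x + 6
At (2, -1, -1): 16.

16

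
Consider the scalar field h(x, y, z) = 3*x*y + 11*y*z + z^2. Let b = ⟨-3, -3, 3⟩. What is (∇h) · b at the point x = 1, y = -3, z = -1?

∂h/∂x = 3*y
∂h/∂y = 3*x + 11*z
∂h/∂z = 11*y + 2*z
∇h at (1, -3, -1) = (-9, -8, -35)
∇h · b = (-9)(-3) + (-8)(-3) + (-35)(3) = -54

-54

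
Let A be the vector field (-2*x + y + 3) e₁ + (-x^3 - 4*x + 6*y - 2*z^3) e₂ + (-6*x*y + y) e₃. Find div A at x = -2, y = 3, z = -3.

4

∂A₁/∂x = -2
∂A₂/∂y = 6
∂A₃/∂z = 0
∇·A = 4
At (-2, 3, -3): 4.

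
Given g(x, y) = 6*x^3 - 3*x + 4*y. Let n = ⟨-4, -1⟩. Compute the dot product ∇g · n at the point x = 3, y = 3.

∂g/∂x = 18*x^2 - 3
∂g/∂y = 4
∇g at (3, 3) = (159, 4)
∇g · n = (159)(-4) + (4)(-1) = -640

-640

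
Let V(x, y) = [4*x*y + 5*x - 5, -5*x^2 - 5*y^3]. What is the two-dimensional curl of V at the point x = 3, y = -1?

-42

∂V₂/∂x = -10*x
∂V₁/∂y = 4*x
Scalar curl = -14*x
At (3, -1): -42.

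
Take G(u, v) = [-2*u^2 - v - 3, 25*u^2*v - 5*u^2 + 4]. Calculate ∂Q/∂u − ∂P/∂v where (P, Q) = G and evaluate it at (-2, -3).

321

∂G₂/∂u = 50*u*v - 10*u
∂G₁/∂v = -1
Scalar curl = 50*u*v - 10*u + 1
At (-2, -3): 321.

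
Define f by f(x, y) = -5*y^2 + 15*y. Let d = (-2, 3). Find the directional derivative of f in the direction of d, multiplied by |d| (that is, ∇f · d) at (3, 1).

15

∂f/∂x = 0
∂f/∂y = -10*y + 15
∇f at (3, 1) = (0, 5)
∇f · d = (0)(-2) + (5)(3) = 15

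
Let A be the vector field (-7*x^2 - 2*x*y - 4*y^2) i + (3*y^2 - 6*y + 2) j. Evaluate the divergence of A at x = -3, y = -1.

∂A₁/∂x = -14*x - 2*y
∂A₂/∂y = 6*y - 6
∇·A = -14*x + 4*y - 6
At (-3, -1): 32.

32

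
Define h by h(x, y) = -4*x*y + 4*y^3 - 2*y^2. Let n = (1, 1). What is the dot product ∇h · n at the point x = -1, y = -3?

136

∂h/∂x = -4*y
∂h/∂y = -4*x + 12*y^2 - 4*y
∇h at (-1, -3) = (12, 124)
∇h · n = (12)(1) + (124)(1) = 136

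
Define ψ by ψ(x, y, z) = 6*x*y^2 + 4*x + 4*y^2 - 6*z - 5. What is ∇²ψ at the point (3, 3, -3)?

∂²ψ/∂x² = 0
∂²ψ/∂y² = 4*(3*x + 2)
∂²ψ/∂z² = 0
∇²ψ = 12*x + 8
At (3, 3, -3): 44.

44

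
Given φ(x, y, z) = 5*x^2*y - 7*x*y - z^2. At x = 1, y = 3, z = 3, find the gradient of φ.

∂φ/∂x = 10*x*y - 7*y
∂φ/∂y = 5*x^2 - 7*x
∂φ/∂z = -2*z
∇φ = (10*x*y - 7*y, 5*x^2 - 7*x, -2*z)
At (1, 3, 3): (9, -2, -6).

(9, -2, -6)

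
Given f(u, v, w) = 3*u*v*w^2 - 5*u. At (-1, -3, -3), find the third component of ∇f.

-54

(∇f)_3 = ∂f/∂w = 6*u*v*w
At (-1, -3, -3): -54.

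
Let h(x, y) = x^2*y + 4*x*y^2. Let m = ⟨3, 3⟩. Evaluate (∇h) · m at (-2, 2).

-60

∂h/∂x = 2*x*y + 4*y^2
∂h/∂y = x^2 + 8*x*y
∇h at (-2, 2) = (8, -28)
∇h · m = (8)(3) + (-28)(3) = -60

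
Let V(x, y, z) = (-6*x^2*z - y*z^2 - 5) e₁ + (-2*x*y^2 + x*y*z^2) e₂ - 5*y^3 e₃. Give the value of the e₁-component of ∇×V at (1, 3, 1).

-141

(∇×V)_1 = ∂V₃/∂y − ∂V₂/∂z
= -15*y^2 − (2*x*y*z)
= -2*x*y*z - 15*y^2
At (1, 3, 1): -141.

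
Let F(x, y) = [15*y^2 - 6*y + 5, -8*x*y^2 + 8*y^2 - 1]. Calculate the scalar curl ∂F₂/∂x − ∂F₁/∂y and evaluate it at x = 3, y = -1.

∂F₂/∂x = -8*y^2
∂F₁/∂y = 30*y - 6
Scalar curl = -8*y^2 - 30*y + 6
At (3, -1): 28.

28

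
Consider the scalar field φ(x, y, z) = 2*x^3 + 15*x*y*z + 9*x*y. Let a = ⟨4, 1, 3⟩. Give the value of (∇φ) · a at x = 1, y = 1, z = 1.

∂φ/∂x = 6*x^2 + 15*y*z + 9*y
∂φ/∂y = 15*x*z + 9*x
∂φ/∂z = 15*x*y
∇φ at (1, 1, 1) = (30, 24, 15)
∇φ · a = (30)(4) + (24)(1) + (15)(3) = 189

189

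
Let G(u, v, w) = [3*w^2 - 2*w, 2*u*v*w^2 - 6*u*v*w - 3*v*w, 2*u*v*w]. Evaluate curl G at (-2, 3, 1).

(∇×G)₁ = ∂G₃/∂v − ∂G₂/∂w = -4*u*v*w + 6*u*v + 2*u*w + 3*v
(∇×G)₂ = ∂G₁/∂w − ∂G₃/∂u = -2*v*w + 6*w - 2
(∇×G)₃ = ∂G₂/∂u − ∂G₁/∂v = 2*v*w^2 - 6*v*w
∇×G = (-4*u*v*w + 6*u*v + 2*u*w + 3*v, -2*v*w + 6*w - 2, 2*v*w^2 - 6*v*w)
At (-2, 3, 1): (-7, -2, -12).

(-7, -2, -12)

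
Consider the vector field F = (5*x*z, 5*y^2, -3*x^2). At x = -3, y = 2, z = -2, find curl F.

(0, -33, 0)

(∇×F)₁ = ∂F₃/∂y − ∂F₂/∂z = 0
(∇×F)₂ = ∂F₁/∂z − ∂F₃/∂x = 11*x
(∇×F)₃ = ∂F₂/∂x − ∂F₁/∂y = 0
∇×F = (0, 11*x, 0)
At (-3, 2, -2): (0, -33, 0).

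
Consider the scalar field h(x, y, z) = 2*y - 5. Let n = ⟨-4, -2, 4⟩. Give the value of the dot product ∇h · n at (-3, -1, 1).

-4

∂h/∂x = 0
∂h/∂y = 2
∂h/∂z = 0
∇h at (-3, -1, 1) = (0, 2, 0)
∇h · n = (0)(-4) + (2)(-2) + (0)(4) = -4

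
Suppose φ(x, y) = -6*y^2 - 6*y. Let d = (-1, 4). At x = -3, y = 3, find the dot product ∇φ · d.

-168

∂φ/∂x = 0
∂φ/∂y = -12*y - 6
∇φ at (-3, 3) = (0, -42)
∇φ · d = (0)(-1) + (-42)(4) = -168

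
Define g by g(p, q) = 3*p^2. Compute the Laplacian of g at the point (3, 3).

6

∂²g/∂p² = 6
∂²g/∂q² = 0
∇²g = 6
At (3, 3): 6.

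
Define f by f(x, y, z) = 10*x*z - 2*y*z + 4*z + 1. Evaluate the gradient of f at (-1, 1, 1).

(10, -2, -8)

∂f/∂x = 10*z
∂f/∂y = -2*z
∂f/∂z = 10*x - 2*y + 4
∇f = (10*z, -2*z, 10*x - 2*y + 4)
At (-1, 1, 1): (10, -2, -8).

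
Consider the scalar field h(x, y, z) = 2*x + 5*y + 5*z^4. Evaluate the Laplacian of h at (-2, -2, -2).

∂²h/∂x² = 0
∂²h/∂y² = 0
∂²h/∂z² = 60*z^2
∇²h = 60*z^2
At (-2, -2, -2): 240.

240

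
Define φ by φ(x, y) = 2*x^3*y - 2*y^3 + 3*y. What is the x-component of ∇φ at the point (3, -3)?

(∇φ)_1 = ∂φ/∂x = 6*x^2*y
At (3, -3): -162.

-162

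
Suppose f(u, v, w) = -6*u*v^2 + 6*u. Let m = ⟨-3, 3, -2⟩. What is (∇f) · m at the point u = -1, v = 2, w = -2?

126

∂f/∂u = -6*v^2 + 6
∂f/∂v = -12*u*v
∂f/∂w = 0
∇f at (-1, 2, -2) = (-18, 24, 0)
∇f · m = (-18)(-3) + (24)(3) + (0)(-2) = 126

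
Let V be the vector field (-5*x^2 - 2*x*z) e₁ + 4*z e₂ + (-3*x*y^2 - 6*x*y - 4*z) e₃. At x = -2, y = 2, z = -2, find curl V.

(∇×V)₁ = ∂V₃/∂y − ∂V₂/∂z = -6*x*y - 6*x - 4
(∇×V)₂ = ∂V₁/∂z − ∂V₃/∂x = -2*x + 3*y^2 + 6*y
(∇×V)₃ = ∂V₂/∂x − ∂V₁/∂y = 0
∇×V = (-6*x*y - 6*x - 4, -2*x + 3*y^2 + 6*y, 0)
At (-2, 2, -2): (32, 28, 0).

(32, 28, 0)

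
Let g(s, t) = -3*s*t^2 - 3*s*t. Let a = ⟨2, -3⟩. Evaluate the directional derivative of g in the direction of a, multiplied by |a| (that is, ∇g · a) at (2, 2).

∂g/∂s = -3*t^2 - 3*t
∂g/∂t = -6*s*t - 3*s
∇g at (2, 2) = (-18, -30)
∇g · a = (-18)(2) + (-30)(-3) = 54

54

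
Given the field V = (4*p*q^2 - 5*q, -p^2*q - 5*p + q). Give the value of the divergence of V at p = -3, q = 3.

28

∂V₁/∂p = 4*q^2
∂V₂/∂q = -p^2 + 1
∇·V = -p^2 + 4*q^2 + 1
At (-3, 3): 28.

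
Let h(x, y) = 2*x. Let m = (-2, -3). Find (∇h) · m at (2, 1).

-4

∂h/∂x = 2
∂h/∂y = 0
∇h at (2, 1) = (2, 0)
∇h · m = (2)(-2) + (0)(-3) = -4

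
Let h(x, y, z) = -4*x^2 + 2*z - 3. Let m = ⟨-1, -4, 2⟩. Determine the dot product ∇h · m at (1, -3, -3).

12

∂h/∂x = -8*x
∂h/∂y = 0
∂h/∂z = 2
∇h at (1, -3, -3) = (-8, 0, 2)
∇h · m = (-8)(-1) + (0)(-4) + (2)(2) = 12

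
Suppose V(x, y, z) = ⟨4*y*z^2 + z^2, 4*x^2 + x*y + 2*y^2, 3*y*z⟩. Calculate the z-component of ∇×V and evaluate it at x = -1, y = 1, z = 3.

(∇×V)_3 = ∂V₂/∂x − ∂V₁/∂y
= 8*x + y − (4*z^2)
= 8*x + y - 4*z^2
At (-1, 1, 3): -43.

-43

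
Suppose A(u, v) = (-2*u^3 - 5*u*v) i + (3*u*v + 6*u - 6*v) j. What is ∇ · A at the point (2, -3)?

∂A₁/∂u = -6*u^2 - 5*v
∂A₂/∂v = 3*u - 6
∇·A = -6*u^2 + 3*u - 5*v - 6
At (2, -3): -9.

-9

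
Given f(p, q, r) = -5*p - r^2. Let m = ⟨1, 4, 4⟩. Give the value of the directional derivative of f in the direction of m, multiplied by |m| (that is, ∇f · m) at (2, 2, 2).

-21

∂f/∂p = -5
∂f/∂q = 0
∂f/∂r = -2*r
∇f at (2, 2, 2) = (-5, 0, -4)
∇f · m = (-5)(1) + (0)(4) + (-4)(4) = -21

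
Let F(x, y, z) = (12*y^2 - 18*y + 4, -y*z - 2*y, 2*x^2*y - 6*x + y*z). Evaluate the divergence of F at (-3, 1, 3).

∂F₁/∂x = 0
∂F₂/∂y = -z - 2
∂F₃/∂z = y
∇·F = y - z - 2
At (-3, 1, 3): -4.

-4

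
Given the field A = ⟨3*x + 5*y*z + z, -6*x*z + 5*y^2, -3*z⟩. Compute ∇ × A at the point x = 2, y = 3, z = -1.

(12, 16, 11)

(∇×A)₁ = ∂A₃/∂y − ∂A₂/∂z = 6*x
(∇×A)₂ = ∂A₁/∂z − ∂A₃/∂x = 5*y + 1
(∇×A)₃ = ∂A₂/∂x − ∂A₁/∂y = -11*z
∇×A = (6*x, 5*y + 1, -11*z)
At (2, 3, -1): (12, 16, 11).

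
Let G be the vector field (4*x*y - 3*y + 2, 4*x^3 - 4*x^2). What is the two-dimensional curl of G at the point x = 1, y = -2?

∂G₂/∂x = 12*x^2 - 8*x
∂G₁/∂y = 4*x - 3
Scalar curl = 12*x^2 - 12*x + 3
At (1, -2): 3.

3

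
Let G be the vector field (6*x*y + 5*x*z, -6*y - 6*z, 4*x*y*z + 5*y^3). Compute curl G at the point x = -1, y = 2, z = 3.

(54, -29, 6)

(∇×G)₁ = ∂G₃/∂y − ∂G₂/∂z = 4*x*z + 15*y^2 + 6
(∇×G)₂ = ∂G₁/∂z − ∂G₃/∂x = 5*x - 4*y*z
(∇×G)₃ = ∂G₂/∂x − ∂G₁/∂y = -6*x
∇×G = (4*x*z + 15*y^2 + 6, 5*x - 4*y*z, -6*x)
At (-1, 2, 3): (54, -29, 6).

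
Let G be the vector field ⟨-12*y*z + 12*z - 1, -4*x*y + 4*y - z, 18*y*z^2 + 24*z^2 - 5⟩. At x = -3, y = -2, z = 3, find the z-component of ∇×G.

(∇×G)_3 = ∂G₂/∂x − ∂G₁/∂y
= -4*y − (-12*z)
= -4*y + 12*z
At (-3, -2, 3): 44.

44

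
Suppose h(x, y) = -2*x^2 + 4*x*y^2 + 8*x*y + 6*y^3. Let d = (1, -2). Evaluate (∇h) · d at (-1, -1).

∂h/∂x = -4*x + 4*y^2 + 8*y
∂h/∂y = 8*x*y + 8*x + 18*y^2
∇h at (-1, -1) = (0, 18)
∇h · d = (0)(1) + (18)(-2) = -36

-36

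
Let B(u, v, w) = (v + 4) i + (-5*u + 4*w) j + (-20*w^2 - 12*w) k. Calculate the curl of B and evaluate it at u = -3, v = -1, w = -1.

(∇×B)₁ = ∂B₃/∂v − ∂B₂/∂w = -4
(∇×B)₂ = ∂B₁/∂w − ∂B₃/∂u = 0
(∇×B)₃ = ∂B₂/∂u − ∂B₁/∂v = -6
∇×B = (-4, 0, -6)
At (-3, -1, -1): (-4, 0, -6).

(-4, 0, -6)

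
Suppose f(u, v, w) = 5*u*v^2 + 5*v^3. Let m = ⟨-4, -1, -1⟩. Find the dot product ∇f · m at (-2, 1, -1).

∂f/∂u = 5*v^2
∂f/∂v = 10*u*v + 15*v^2
∂f/∂w = 0
∇f at (-2, 1, -1) = (5, -5, 0)
∇f · m = (5)(-4) + (-5)(-1) + (0)(-1) = -15

-15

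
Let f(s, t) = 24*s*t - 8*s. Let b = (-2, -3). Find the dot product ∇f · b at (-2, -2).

256

∂f/∂s = 24*t - 8
∂f/∂t = 24*s
∇f at (-2, -2) = (-56, -48)
∇f · b = (-56)(-2) + (-48)(-3) = 256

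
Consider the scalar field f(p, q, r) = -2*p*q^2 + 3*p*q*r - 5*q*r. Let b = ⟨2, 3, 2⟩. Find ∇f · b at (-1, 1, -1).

∂f/∂p = -2*q^2 + 3*q*r
∂f/∂q = -4*p*q + 3*p*r - 5*r
∂f/∂r = 3*p*q - 5*q
∇f at (-1, 1, -1) = (-5, 12, -8)
∇f · b = (-5)(2) + (12)(3) + (-8)(2) = 10

10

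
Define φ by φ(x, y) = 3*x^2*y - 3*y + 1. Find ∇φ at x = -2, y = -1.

(12, 9)

∂φ/∂x = 6*x*y
∂φ/∂y = 3*x^2 - 3
∇φ = (6*x*y, 3*x^2 - 3)
At (-2, -1): (12, 9).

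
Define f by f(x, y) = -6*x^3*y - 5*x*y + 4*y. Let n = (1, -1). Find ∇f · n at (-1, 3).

∂f/∂x = -18*x^2*y - 5*y
∂f/∂y = -6*x^3 - 5*x + 4
∇f at (-1, 3) = (-69, 15)
∇f · n = (-69)(1) + (15)(-1) = -84

-84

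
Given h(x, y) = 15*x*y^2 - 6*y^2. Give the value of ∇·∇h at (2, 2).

∂²h/∂x² = 0
∂²h/∂y² = 6*(5*x - 2)
∇²h = 30*x - 12
At (2, 2): 48.

48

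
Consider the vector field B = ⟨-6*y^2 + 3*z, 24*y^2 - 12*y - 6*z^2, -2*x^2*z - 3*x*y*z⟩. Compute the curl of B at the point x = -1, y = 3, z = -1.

(-15, -2, 36)

(∇×B)₁ = ∂B₃/∂y − ∂B₂/∂z = -3*x*z + 12*z
(∇×B)₂ = ∂B₁/∂z − ∂B₃/∂x = 4*x*z + 3*y*z + 3
(∇×B)₃ = ∂B₂/∂x − ∂B₁/∂y = 12*y
∇×B = (-3*x*z + 12*z, 4*x*z + 3*y*z + 3, 12*y)
At (-1, 3, -1): (-15, -2, 36).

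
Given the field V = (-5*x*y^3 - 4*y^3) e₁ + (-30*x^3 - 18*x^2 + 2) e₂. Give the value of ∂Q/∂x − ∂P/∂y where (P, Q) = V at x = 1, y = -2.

-18

∂V₂/∂x = -90*x^2 - 36*x
∂V₁/∂y = -15*x*y^2 - 12*y^2
Scalar curl = -90*x^2 + 15*x*y^2 - 36*x + 12*y^2
At (1, -2): -18.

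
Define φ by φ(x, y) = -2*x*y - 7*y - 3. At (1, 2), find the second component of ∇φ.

(∇φ)_2 = ∂φ/∂y = -2*x - 7
At (1, 2): -9.

-9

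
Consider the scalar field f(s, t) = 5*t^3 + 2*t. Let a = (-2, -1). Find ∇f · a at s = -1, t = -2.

∂f/∂s = 0
∂f/∂t = 15*t^2 + 2
∇f at (-1, -2) = (0, 62)
∇f · a = (0)(-2) + (62)(-1) = -62

-62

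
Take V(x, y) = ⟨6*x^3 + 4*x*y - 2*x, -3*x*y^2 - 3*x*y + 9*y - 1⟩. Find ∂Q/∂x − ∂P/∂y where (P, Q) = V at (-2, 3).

∂V₂/∂x = -3*y^2 - 3*y
∂V₁/∂y = 4*x
Scalar curl = -4*x - 3*y^2 - 3*y
At (-2, 3): -28.

-28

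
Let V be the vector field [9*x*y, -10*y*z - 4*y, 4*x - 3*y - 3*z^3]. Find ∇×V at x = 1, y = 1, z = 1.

(∇×V)₁ = ∂V₃/∂y − ∂V₂/∂z = 10*y - 3
(∇×V)₂ = ∂V₁/∂z − ∂V₃/∂x = -4
(∇×V)₃ = ∂V₂/∂x − ∂V₁/∂y = -9*x
∇×V = (10*y - 3, -4, -9*x)
At (1, 1, 1): (7, -4, -9).

(7, -4, -9)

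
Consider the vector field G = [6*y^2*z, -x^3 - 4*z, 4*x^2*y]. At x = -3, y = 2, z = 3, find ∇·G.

∂G₁/∂x = 0
∂G₂/∂y = 0
∂G₃/∂z = 0
∇·G = 0
At (-3, 2, 3): 0.

0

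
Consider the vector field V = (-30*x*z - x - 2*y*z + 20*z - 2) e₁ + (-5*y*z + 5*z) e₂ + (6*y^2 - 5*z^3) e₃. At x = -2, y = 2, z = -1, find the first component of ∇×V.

29

(∇×V)_1 = ∂V₃/∂y − ∂V₂/∂z
= 12*y − (-5*y + 5)
= 17*y - 5
At (-2, 2, -1): 29.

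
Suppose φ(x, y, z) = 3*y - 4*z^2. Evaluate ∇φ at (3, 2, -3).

(0, 3, 24)

∂φ/∂x = 0
∂φ/∂y = 3
∂φ/∂z = -8*z
∇φ = (0, 3, -8*z)
At (3, 2, -3): (0, 3, 24).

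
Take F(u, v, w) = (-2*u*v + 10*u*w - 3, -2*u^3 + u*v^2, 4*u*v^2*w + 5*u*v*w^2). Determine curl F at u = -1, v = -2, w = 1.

(∇×F)₁ = ∂F₃/∂v − ∂F₂/∂w = 8*u*v*w + 5*u*w^2
(∇×F)₂ = ∂F₁/∂w − ∂F₃/∂u = 10*u - 4*v^2*w - 5*v*w^2
(∇×F)₃ = ∂F₂/∂u − ∂F₁/∂v = -6*u^2 + 2*u + v^2
∇×F = (8*u*v*w + 5*u*w^2, 10*u - 4*v^2*w - 5*v*w^2, -6*u^2 + 2*u + v^2)
At (-1, -2, 1): (11, -16, -4).

(11, -16, -4)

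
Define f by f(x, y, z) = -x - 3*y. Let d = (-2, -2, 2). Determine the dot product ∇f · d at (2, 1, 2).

∂f/∂x = -1
∂f/∂y = -3
∂f/∂z = 0
∇f at (2, 1, 2) = (-1, -3, 0)
∇f · d = (-1)(-2) + (-3)(-2) + (0)(2) = 8

8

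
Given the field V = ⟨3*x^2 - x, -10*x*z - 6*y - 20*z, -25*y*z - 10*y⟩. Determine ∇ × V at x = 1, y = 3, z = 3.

(∇×V)₁ = ∂V₃/∂y − ∂V₂/∂z = 10*x - 25*z + 10
(∇×V)₂ = ∂V₁/∂z − ∂V₃/∂x = 0
(∇×V)₃ = ∂V₂/∂x − ∂V₁/∂y = -10*z
∇×V = (10*x - 25*z + 10, 0, -10*z)
At (1, 3, 3): (-55, 0, -30).

(-55, 0, -30)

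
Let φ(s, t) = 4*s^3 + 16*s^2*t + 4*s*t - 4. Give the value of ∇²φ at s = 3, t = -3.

∂²φ/∂s² = 8*(3*s + 4*t)
∂²φ/∂t² = 0
∇²φ = 24*s + 32*t
At (3, -3): -24.

-24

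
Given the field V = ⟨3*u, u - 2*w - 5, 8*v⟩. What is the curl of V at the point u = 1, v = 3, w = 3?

(10, 0, 1)

(∇×V)₁ = ∂V₃/∂v − ∂V₂/∂w = 10
(∇×V)₂ = ∂V₁/∂w − ∂V₃/∂u = 0
(∇×V)₃ = ∂V₂/∂u − ∂V₁/∂v = 1
∇×V = (10, 0, 1)
At (1, 3, 3): (10, 0, 1).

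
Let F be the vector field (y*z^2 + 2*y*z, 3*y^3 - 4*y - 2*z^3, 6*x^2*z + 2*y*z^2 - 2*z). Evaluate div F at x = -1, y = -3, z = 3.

∂F₁/∂x = 0
∂F₂/∂y = 9*y^2 - 4
∂F₃/∂z = 6*x^2 + 4*y*z - 2
∇·F = 6*x^2 + 9*y^2 + 4*y*z - 6
At (-1, -3, 3): 45.

45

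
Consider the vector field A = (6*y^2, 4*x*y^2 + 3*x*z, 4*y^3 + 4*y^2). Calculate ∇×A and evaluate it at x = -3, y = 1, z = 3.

(29, 0, 1)

(∇×A)₁ = ∂A₃/∂y − ∂A₂/∂z = -3*x + 12*y^2 + 8*y
(∇×A)₂ = ∂A₁/∂z − ∂A₃/∂x = 0
(∇×A)₃ = ∂A₂/∂x − ∂A₁/∂y = 4*y^2 - 12*y + 3*z
∇×A = (-3*x + 12*y^2 + 8*y, 0, 4*y^2 - 12*y + 3*z)
At (-3, 1, 3): (29, 0, 1).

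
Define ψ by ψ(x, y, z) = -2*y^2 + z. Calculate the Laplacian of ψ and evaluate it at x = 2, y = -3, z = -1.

-4

∂²ψ/∂x² = 0
∂²ψ/∂y² = -4
∂²ψ/∂z² = 0
∇²ψ = -4
At (2, -3, -1): -4.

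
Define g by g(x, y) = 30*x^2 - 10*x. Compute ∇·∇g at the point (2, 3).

∂²g/∂x² = 60
∂²g/∂y² = 0
∇²g = 60
At (2, 3): 60.

60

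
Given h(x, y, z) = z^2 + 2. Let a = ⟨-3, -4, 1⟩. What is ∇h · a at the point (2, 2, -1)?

-2

∂h/∂x = 0
∂h/∂y = 0
∂h/∂z = 2*z
∇h at (2, 2, -1) = (0, 0, -2)
∇h · a = (0)(-3) + (0)(-4) + (-2)(1) = -2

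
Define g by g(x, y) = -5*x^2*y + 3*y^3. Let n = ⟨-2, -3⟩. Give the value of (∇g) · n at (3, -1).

48

∂g/∂x = -10*x*y
∂g/∂y = -5*x^2 + 9*y^2
∇g at (3, -1) = (30, -36)
∇g · n = (30)(-2) + (-36)(-3) = 48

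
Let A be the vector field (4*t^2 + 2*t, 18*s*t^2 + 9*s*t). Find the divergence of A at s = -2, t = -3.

198

∂A₁/∂s = 0
∂A₂/∂t = 36*s*t + 9*s
∇·A = 36*s*t + 9*s
At (-2, -3): 198.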